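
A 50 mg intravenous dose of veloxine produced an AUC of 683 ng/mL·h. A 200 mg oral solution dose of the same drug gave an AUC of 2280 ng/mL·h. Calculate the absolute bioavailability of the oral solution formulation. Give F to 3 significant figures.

F = 0.835

F = (AUC_ev / D_ev) / (AUC_iv / D_iv)
  = (2280/200) / (683/50)
  = 11.4 / 13.66 = 0.8346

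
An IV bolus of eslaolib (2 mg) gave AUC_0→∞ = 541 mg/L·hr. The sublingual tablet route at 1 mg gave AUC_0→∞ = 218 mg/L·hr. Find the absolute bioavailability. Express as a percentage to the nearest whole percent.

F = (AUC_ev / D_ev) / (AUC_iv / D_iv)
  = (218/1) / (541/2)
  = 218 / 270.5 = 0.8059
  = 80.59%

F = 81%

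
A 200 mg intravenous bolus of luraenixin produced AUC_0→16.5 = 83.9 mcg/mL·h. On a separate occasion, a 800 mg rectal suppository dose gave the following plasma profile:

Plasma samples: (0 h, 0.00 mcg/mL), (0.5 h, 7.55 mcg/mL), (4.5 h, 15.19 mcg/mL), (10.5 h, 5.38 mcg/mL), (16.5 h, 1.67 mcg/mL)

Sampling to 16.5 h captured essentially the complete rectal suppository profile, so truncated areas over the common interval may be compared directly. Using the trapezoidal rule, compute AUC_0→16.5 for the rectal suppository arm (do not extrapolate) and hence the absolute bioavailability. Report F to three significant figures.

Trapezoidal AUC_0→16.5 (rectal suppository):
  [0→0.5]: (0.00+7.55)/2 × 0.5 = 1.8875
  [0.5→4.5]: (7.55+15.19)/2 × 4 = 45.48
  [4.5→10.5]: (15.19+5.38)/2 × 6 = 61.71
  [10.5→16.5]: (5.38+1.67)/2 × 6 = 21.15
  Sum = 130.2275 mcg/mL·h
F = (AUC_ev/D_ev)/(AUC_iv/D_iv) = (130.2275/800)/(83.9/200) = 0.162784/0.4195 = 0.3880

F = 0.388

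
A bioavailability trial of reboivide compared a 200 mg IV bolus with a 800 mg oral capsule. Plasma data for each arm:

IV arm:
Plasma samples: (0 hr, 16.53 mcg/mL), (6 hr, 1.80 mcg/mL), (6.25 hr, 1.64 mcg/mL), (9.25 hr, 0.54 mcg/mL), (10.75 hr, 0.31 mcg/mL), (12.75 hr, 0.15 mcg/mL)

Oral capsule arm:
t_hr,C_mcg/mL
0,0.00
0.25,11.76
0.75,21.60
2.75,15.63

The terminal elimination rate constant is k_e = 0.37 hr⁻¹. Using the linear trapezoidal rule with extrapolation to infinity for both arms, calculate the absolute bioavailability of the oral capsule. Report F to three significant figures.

Trapezoidal AUC_0→12.75 (IV):
  [0→6]: (16.53+1.80)/2 × 6 = 54.99
  [6→6.25]: (1.80+1.64)/2 × 0.25 = 0.43
  [6.25→9.25]: (1.64+0.54)/2 × 3 = 3.27
  [9.25→10.75]: (0.54+0.31)/2 × 1.5 = 0.6375
  [10.75→12.75]: (0.31+0.15)/2 × 2 = 0.46
  Sum = 59.7875 mcg/mL·hr
IV tail: 0.15/0.37 = 0.405; AUC_iv,0→∞ = 59.7875 + 0.405 = 60.1925 mcg/mL·hr
Trapezoidal AUC_0→2.75 (oral capsule):
  [0→0.25]: (0.00+11.76)/2 × 0.25 = 1.47
  [0.25→0.75]: (11.76+21.60)/2 × 0.5 = 8.34
  [0.75→2.75]: (21.60+15.63)/2 × 2 = 37.23
  Sum = 47.04 mcg/mL·hr
oral capsule tail: 15.63/0.37 = 42.243; AUC_ev,0→∞ = 47.04 + 42.243 = 89.283 mcg/mL·hr
F = (AUC_ev/D_ev)/(AUC_iv/D_iv) = (89.283/800)/(60.1925/200) = 0.11160375/0.3009625 = 0.3708

F = 0.371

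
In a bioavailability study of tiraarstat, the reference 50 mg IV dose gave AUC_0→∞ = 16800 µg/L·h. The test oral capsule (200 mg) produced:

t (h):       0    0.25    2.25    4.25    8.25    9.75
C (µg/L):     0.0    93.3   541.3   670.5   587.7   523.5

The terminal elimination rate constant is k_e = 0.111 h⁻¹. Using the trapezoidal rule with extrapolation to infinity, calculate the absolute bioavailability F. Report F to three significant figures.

F = 0.148

Trapezoidal AUC_0→9.75 (oral capsule):
  [0→0.25]: (0.0+93.3)/2 × 0.25 = 11.6625
  [0.25→2.25]: (93.3+541.3)/2 × 2 = 634.6
  [2.25→4.25]: (541.3+670.5)/2 × 2 = 1211.8
  [4.25→8.25]: (670.5+587.7)/2 × 4 = 2516.4
  [8.25→9.75]: (587.7+523.5)/2 × 1.5 = 833.4
  Sum = 5207.8625 µg/L·h
Tail: C_last/k_e = 523.5/0.111 = 4716.216
AUC_0→∞ (oral capsule) = 5207.8625 + 4716.216 = 9924.0785 µg/L·h
F = (AUC_ev/D_ev)/(AUC_iv/D_iv) = (9924.0785/200)/(16800/50) = 49.6204/336 = 0.1477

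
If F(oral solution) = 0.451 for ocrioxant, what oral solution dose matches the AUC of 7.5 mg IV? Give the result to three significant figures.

D_oral = 16.6 mg

For equal systemic exposure: F × D_ev = D_iv
D_ev = D_iv / F = 7.5 / 0.451 = 16.6297 mg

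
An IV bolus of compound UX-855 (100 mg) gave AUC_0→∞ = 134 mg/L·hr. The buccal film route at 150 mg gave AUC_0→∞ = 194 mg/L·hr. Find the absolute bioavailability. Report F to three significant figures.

F = 0.965

F = (AUC_ev / D_ev) / (AUC_iv / D_iv)
  = (194/150) / (134/100)
  = 1.29333 / 1.34 = 0.9652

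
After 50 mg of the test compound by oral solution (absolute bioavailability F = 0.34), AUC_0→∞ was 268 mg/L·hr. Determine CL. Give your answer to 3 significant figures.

CL = 0.0634 L/hr

CL = F × Dose / AUC_0→∞
   = 0.34 × 50 / 268 = 0.0634328 L/hr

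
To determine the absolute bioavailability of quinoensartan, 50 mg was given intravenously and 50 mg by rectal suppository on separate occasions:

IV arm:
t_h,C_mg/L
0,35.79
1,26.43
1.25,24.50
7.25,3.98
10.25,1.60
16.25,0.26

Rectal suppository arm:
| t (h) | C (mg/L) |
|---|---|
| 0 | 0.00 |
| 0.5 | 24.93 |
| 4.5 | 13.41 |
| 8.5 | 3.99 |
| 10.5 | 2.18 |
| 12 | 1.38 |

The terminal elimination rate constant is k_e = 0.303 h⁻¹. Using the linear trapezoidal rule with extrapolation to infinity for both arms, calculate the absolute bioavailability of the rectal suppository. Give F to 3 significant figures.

Trapezoidal AUC_0→16.25 (IV):
  [0→1]: (35.79+26.43)/2 × 1 = 31.11
  [1→1.25]: (26.43+24.50)/2 × 0.25 = 6.36625
  [1.25→7.25]: (24.50+3.98)/2 × 6 = 85.44
  [7.25→10.25]: (3.98+1.60)/2 × 3 = 8.37
  [10.25→16.25]: (1.60+0.26)/2 × 6 = 5.58
  Sum = 136.86625 mg/L·h
IV tail: 0.26/0.303 = 0.858; AUC_iv,0→∞ = 136.86625 + 0.858 = 137.72425 mg/L·h
Trapezoidal AUC_0→12 (rectal suppository):
  [0→0.5]: (0.00+24.93)/2 × 0.5 = 6.2325
  [0.5→4.5]: (24.93+13.41)/2 × 4 = 76.68
  [4.5→8.5]: (13.41+3.99)/2 × 4 = 34.8
  [8.5→10.5]: (3.99+2.18)/2 × 2 = 6.17
  [10.5→12]: (2.18+1.38)/2 × 1.5 = 2.67
  Sum = 126.5525 mg/L·h
rectal suppository tail: 1.38/0.303 = 4.554; AUC_ev,0→∞ = 126.5525 + 4.554 = 131.1065 mg/L·h
F = (AUC_ev/D_ev)/(AUC_iv/D_iv) = (131.1065/50)/(137.72425/50) = 2.62213/2.754485 = 0.9519

F = 0.952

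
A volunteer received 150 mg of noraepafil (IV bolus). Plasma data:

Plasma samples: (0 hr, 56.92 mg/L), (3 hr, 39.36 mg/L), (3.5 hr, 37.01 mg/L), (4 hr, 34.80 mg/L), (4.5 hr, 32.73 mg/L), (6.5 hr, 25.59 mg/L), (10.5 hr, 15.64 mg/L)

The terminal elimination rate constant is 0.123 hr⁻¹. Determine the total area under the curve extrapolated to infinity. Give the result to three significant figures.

AUC = 466 mg/L·hr

Trapezoidal AUC_0→10.5:
  [0→3]: (56.92+39.36)/2 × 3 = 144.42
  [3→3.5]: (39.36+37.01)/2 × 0.5 = 19.0925
  [3.5→4]: (37.01+34.80)/2 × 0.5 = 17.9525
  [4→4.5]: (34.80+32.73)/2 × 0.5 = 16.8825
  [4.5→6.5]: (32.73+25.59)/2 × 2 = 58.32
  [6.5→10.5]: (25.59+15.64)/2 × 4 = 82.46
  Sum = 339.1275 mg/L·hr
Extrapolated tail: C_last / k_e = 15.64 / 0.123 = 127.154
AUC_0→∞ = 339.1275 + 127.154 = 466.2815 mg/L·hr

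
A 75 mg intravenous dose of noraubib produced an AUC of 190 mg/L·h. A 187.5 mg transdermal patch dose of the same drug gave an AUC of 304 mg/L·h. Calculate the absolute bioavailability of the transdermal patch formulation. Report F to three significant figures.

F = 0.640

F = (AUC_ev / D_ev) / (AUC_iv / D_iv)
  = (304/187.5) / (190/75)
  = 1.62133 / 2.53333 = 0.6400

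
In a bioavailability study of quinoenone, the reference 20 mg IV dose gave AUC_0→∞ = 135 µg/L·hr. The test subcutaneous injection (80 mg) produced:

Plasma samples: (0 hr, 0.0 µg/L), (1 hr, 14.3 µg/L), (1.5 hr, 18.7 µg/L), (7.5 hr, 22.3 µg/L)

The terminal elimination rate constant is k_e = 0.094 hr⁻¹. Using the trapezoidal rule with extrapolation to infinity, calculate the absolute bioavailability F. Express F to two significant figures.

F = 0.70

Trapezoidal AUC_0→7.5 (subcutaneous injection):
  [0→1]: (0.0+14.3)/2 × 1 = 7.15
  [1→1.5]: (14.3+18.7)/2 × 0.5 = 8.25
  [1.5→7.5]: (18.7+22.3)/2 × 6 = 123.0
  Sum = 138.4 µg/L·hr
Tail: C_last/k_e = 22.3/0.094 = 237.234
AUC_0→∞ (subcutaneous injection) = 138.4 + 237.234 = 375.634 µg/L·hr
F = (AUC_ev/D_ev)/(AUC_iv/D_iv) = (375.634/80)/(135/20) = 4.695425/6.75 = 0.6956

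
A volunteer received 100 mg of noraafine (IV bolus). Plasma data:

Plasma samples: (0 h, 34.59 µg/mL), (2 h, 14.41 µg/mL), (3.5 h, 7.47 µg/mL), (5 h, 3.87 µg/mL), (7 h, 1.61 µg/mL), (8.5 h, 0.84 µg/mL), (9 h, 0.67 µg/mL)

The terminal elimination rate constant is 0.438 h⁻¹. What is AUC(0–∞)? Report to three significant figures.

Trapezoidal AUC_0→9:
  [0→2]: (34.59+14.41)/2 × 2 = 49.0
  [2→3.5]: (14.41+7.47)/2 × 1.5 = 16.41
  [3.5→5]: (7.47+3.87)/2 × 1.5 = 8.505
  [5→7]: (3.87+1.61)/2 × 2 = 5.48
  [7→8.5]: (1.61+0.84)/2 × 1.5 = 1.8375
  [8.5→9]: (0.84+0.67)/2 × 0.5 = 0.3775
  Sum = 81.61 µg/mL·h
Extrapolated tail: C_last / k_e = 0.67 / 0.438 = 1.530
AUC_0→∞ = 81.61 + 1.530 = 83.14 µg/mL·h

AUC = 83.1 µg/mL·h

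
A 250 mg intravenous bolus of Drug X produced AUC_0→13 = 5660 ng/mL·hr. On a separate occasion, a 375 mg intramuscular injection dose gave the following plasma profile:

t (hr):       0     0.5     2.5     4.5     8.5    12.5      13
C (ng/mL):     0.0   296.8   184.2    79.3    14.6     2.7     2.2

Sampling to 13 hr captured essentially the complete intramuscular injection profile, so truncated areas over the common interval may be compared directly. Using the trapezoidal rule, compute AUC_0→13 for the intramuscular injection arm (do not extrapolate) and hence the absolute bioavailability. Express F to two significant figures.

F = 0.12

Trapezoidal AUC_0→13 (intramuscular injection):
  [0→0.5]: (0.0+296.8)/2 × 0.5 = 74.2
  [0.5→2.5]: (296.8+184.2)/2 × 2 = 481.0
  [2.5→4.5]: (184.2+79.3)/2 × 2 = 263.5
  [4.5→8.5]: (79.3+14.6)/2 × 4 = 187.8
  [8.5→12.5]: (14.6+2.7)/2 × 4 = 34.6
  [12.5→13]: (2.7+2.2)/2 × 0.5 = 1.225
  Sum = 1042.325 ng/mL·hr
F = (AUC_ev/D_ev)/(AUC_iv/D_iv) = (1042.325/375)/(5660/250) = 2.77953/22.64 = 0.1228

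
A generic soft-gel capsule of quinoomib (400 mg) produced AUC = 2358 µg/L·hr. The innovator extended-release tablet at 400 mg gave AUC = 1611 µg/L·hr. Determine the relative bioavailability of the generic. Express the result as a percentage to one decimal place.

F_rel = (AUC_test/D_test) / (AUC_ref/D_ref)
      = (2358/400) / (1611/400)
      = 5.895 / 4.0275 = 1.4637 = 146.37%

F_rel = 146.4%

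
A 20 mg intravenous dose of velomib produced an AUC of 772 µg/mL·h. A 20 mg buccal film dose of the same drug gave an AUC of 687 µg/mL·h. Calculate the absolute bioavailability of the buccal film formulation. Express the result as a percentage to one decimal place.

F = (AUC_ev / D_ev) / (AUC_iv / D_iv)
  = (687/20) / (772/20)
  = 34.35 / 38.6 = 0.8899
  = 88.99%

F = 89.0%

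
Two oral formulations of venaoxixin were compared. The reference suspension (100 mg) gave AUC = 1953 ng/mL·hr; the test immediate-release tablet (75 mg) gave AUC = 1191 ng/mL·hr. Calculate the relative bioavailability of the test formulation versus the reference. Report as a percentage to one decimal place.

F_rel = (AUC_test/D_test) / (AUC_ref/D_ref)
      = (1191/75) / (1953/100)
      = 15.88 / 19.53 = 0.8131 = 81.31%

F_rel = 81.3%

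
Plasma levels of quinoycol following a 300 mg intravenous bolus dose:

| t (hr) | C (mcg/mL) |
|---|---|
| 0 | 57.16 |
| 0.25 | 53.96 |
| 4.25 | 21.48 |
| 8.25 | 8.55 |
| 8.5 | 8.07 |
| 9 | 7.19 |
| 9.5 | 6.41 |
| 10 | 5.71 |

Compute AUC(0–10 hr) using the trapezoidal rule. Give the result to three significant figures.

AUC = 237 mcg/mL·hr

Trapezoidal AUC_0→10:
  [0→0.25]: (57.16+53.96)/2 × 0.25 = 13.89
  [0.25→4.25]: (53.96+21.48)/2 × 4 = 150.88
  [4.25→8.25]: (21.48+8.55)/2 × 4 = 60.06
  [8.25→8.5]: (8.55+8.07)/2 × 0.25 = 2.0775
  [8.5→9]: (8.07+7.19)/2 × 0.5 = 3.815
  [9→9.5]: (7.19+6.41)/2 × 0.5 = 3.4
  [9.5→10]: (6.41+5.71)/2 × 0.5 = 3.03
  Sum = 237.1525 mcg/mL·hr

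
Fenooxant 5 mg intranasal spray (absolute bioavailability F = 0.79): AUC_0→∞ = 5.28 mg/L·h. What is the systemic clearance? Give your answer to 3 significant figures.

CL = 0.748 L/h

CL = F × Dose / AUC_0→∞
   = 0.79 × 5 / 5.28 = 0.748106 L/h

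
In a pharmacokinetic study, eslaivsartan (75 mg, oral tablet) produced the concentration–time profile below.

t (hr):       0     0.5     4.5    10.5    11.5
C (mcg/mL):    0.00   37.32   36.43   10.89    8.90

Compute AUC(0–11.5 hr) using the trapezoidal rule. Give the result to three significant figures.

Trapezoidal AUC_0→11.5:
  [0→0.5]: (0.00+37.32)/2 × 0.5 = 9.33
  [0.5→4.5]: (37.32+36.43)/2 × 4 = 147.5
  [4.5→10.5]: (36.43+10.89)/2 × 6 = 141.96
  [10.5→11.5]: (10.89+8.90)/2 × 1 = 9.895
  Sum = 308.685 mcg/mL·hr

AUC = 309 mcg/mL·hr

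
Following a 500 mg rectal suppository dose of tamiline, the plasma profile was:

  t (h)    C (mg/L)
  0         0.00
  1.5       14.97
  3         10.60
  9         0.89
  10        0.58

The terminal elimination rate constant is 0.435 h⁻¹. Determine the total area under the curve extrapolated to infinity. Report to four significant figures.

Trapezoidal AUC_0→10:
  [0→1.5]: (0.00+14.97)/2 × 1.5 = 11.2275
  [1.5→3]: (14.97+10.60)/2 × 1.5 = 19.1775
  [3→9]: (10.60+0.89)/2 × 6 = 34.47
  [9→10]: (0.89+0.58)/2 × 1 = 0.735
  Sum = 65.61 mg/L·h
Extrapolated tail: C_last / k_e = 0.58 / 0.435 = 1.333
AUC_0→∞ = 65.61 + 1.333 = 66.943 mg/L·h

AUC = 66.94 mg/L·h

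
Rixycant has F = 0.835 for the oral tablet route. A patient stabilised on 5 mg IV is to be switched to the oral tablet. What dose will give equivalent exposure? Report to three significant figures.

For equal systemic exposure: F × D_ev = D_iv
D_ev = D_iv / F = 5 / 0.835 = 5.98802 mg

D_oral = 5.99 mg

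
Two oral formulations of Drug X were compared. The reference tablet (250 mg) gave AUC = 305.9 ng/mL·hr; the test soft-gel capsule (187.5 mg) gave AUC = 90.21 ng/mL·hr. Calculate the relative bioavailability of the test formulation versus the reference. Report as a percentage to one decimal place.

F_rel = (AUC_test/D_test) / (AUC_ref/D_ref)
      = (90.21/187.5) / (305.9/250)
      = 0.48112 / 1.2236 = 0.3932 = 39.32%

F_rel = 39.3%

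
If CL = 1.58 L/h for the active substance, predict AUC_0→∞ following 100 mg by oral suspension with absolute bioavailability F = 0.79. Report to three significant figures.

AUC = 50.0 mg/L·h

AUC_0→∞ = F × Dose / CL
        = 0.79 × 100 / 1.58 = 50 mg/L·h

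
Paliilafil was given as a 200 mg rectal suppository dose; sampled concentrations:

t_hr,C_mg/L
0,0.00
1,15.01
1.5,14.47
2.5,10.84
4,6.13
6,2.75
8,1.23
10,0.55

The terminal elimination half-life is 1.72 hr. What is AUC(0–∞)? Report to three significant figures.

Trapezoidal AUC_0→10:
  [0→1]: (0.00+15.01)/2 × 1 = 7.505
  [1→1.5]: (15.01+14.47)/2 × 0.5 = 7.37
  [1.5→2.5]: (14.47+10.84)/2 × 1 = 12.655
  [2.5→4]: (10.84+6.13)/2 × 1.5 = 12.7275
  [4→6]: (6.13+2.75)/2 × 2 = 8.88
  [6→8]: (2.75+1.23)/2 × 2 = 3.98
  [8→10]: (1.23+0.55)/2 × 2 = 1.78
  Sum = 54.8975 mg/L·hr
k_e = ln2 / t½ = 0.693147 / 1.72 = 0.4030 hr^-1
Extrapolated tail: C_last / k_e = 0.55 / 0.403 = 1.365
AUC_0→∞ = 54.8975 + 1.365 = 56.2625 mg/L·hr

AUC = 56.3 mg/L·hr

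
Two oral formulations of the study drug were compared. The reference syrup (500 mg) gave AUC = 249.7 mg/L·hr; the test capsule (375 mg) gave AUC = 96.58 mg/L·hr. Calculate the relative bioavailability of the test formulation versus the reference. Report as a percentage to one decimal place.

F_rel = 51.6%

F_rel = (AUC_test/D_test) / (AUC_ref/D_ref)
      = (96.58/375) / (249.7/500)
      = 0.257547 / 0.4994 = 0.5157 = 51.57%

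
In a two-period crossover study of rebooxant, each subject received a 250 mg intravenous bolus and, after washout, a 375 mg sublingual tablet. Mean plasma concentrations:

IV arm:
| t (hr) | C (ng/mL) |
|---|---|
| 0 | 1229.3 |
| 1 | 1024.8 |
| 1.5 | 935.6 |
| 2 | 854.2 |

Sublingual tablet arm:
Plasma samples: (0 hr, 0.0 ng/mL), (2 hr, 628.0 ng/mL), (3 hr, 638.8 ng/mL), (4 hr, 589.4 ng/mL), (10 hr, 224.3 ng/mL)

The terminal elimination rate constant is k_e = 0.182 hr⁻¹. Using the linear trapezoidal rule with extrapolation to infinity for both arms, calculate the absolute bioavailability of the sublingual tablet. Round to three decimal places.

Trapezoidal AUC_0→2 (IV):
  [0→1]: (1229.3+1024.8)/2 × 1 = 1127.05
  [1→1.5]: (1024.8+935.6)/2 × 0.5 = 490.1
  [1.5→2]: (935.6+854.2)/2 × 0.5 = 447.45
  Sum = 2064.6 ng/mL·hr
IV tail: 854.2/0.182 = 4693.407; AUC_iv,0→∞ = 2064.6 + 4693.407 = 6758.007 ng/mL·hr
Trapezoidal AUC_0→10 (sublingual tablet):
  [0→2]: (0.0+628.0)/2 × 2 = 628.0
  [2→3]: (628.0+638.8)/2 × 1 = 633.4
  [3→4]: (638.8+589.4)/2 × 1 = 614.1
  [4→10]: (589.4+224.3)/2 × 6 = 2441.1
  Sum = 4316.6 ng/mL·hr
sublingual tablet tail: 224.3/0.182 = 1232.418; AUC_ev,0→∞ = 4316.6 + 1232.418 = 5549.018 ng/mL·hr
F = (AUC_ev/D_ev)/(AUC_iv/D_iv) = (5549.018/375)/(6758.007/250) = 14.7974/27.032028 = 0.5474

F = 0.547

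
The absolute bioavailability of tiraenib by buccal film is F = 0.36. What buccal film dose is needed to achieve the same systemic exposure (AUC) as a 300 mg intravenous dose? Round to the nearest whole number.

For equal systemic exposure: F × D_ev = D_iv
D_ev = D_iv / F = 300 / 0.36 = 833.333 mg

D_buccal = 833 mg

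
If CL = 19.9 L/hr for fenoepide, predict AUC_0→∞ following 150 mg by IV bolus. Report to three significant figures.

AUC_0→∞ = Dose_iv / CL
        = 150 / 19.9 = 7.53769 mg/L·hr

AUC = 7.54 mg/L·hr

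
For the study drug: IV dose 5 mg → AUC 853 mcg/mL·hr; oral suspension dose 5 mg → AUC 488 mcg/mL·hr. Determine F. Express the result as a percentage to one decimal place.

F = 57.2%

F = (AUC_ev / D_ev) / (AUC_iv / D_iv)
  = (488/5) / (853/5)
  = 97.6 / 170.6 = 0.5721
  = 57.21%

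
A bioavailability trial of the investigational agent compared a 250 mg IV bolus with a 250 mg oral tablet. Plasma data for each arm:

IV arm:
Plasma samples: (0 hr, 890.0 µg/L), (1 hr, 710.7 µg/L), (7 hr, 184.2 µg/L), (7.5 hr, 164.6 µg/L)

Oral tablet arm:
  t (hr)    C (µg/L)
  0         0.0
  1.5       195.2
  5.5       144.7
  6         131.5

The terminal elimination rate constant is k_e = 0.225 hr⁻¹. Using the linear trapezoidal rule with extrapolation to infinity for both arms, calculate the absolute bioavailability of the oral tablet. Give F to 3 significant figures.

F = 0.344

Trapezoidal AUC_0→7.5 (IV):
  [0→1]: (890.0+710.7)/2 × 1 = 800.35
  [1→7]: (710.7+184.2)/2 × 6 = 2684.7
  [7→7.5]: (184.2+164.6)/2 × 0.5 = 87.2
  Sum = 3572.25 µg/L·hr
IV tail: 164.6/0.225 = 731.556; AUC_iv,0→∞ = 3572.25 + 731.556 = 4303.806 µg/L·hr
Trapezoidal AUC_0→6 (oral tablet):
  [0→1.5]: (0.0+195.2)/2 × 1.5 = 146.4
  [1.5→5.5]: (195.2+144.7)/2 × 4 = 679.8
  [5.5→6]: (144.7+131.5)/2 × 0.5 = 69.05
  Sum = 895.25 µg/L·hr
oral tablet tail: 131.5/0.225 = 584.444; AUC_ev,0→∞ = 895.25 + 584.444 = 1479.694 µg/L·hr
F = (AUC_ev/D_ev)/(AUC_iv/D_iv) = (1479.694/250)/(4303.806/250) = 5.918776/17.215224 = 0.3438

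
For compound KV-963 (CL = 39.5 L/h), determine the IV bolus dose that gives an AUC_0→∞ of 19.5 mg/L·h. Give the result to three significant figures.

Dose_iv = CL × AUC_0→∞
     = 39.5 × 19.5 = 770.25 mg

Dose = 770 mg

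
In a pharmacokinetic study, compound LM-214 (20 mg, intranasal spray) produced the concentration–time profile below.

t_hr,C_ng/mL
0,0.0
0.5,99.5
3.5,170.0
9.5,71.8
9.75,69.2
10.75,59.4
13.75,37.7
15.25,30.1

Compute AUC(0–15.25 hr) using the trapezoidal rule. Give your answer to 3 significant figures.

Trapezoidal AUC_0→15.25:
  [0→0.5]: (0.0+99.5)/2 × 0.5 = 24.875
  [0.5→3.5]: (99.5+170.0)/2 × 3 = 404.25
  [3.5→9.5]: (170.0+71.8)/2 × 6 = 725.4
  [9.5→9.75]: (71.8+69.2)/2 × 0.25 = 17.625
  [9.75→10.75]: (69.2+59.4)/2 × 1 = 64.3
  [10.75→13.75]: (59.4+37.7)/2 × 3 = 145.65
  [13.75→15.25]: (37.7+30.1)/2 × 1.5 = 50.85
  Sum = 1432.95 ng/mL·hr

AUC = 1430 ng/mL·hr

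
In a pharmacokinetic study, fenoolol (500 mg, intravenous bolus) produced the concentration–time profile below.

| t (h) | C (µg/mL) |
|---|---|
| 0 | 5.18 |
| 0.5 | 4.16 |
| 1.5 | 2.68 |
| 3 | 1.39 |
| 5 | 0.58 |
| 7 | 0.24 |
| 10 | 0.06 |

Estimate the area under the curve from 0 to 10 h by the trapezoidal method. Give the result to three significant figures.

Trapezoidal AUC_0→10:
  [0→0.5]: (5.18+4.16)/2 × 0.5 = 2.335
  [0.5→1.5]: (4.16+2.68)/2 × 1 = 3.42
  [1.5→3]: (2.68+1.39)/2 × 1.5 = 3.0525
  [3→5]: (1.39+0.58)/2 × 2 = 1.97
  [5→7]: (0.58+0.24)/2 × 2 = 0.82
  [7→10]: (0.24+0.06)/2 × 3 = 0.45
  Sum = 12.0475 µg/mL·h

AUC = 12.0 µg/mL·h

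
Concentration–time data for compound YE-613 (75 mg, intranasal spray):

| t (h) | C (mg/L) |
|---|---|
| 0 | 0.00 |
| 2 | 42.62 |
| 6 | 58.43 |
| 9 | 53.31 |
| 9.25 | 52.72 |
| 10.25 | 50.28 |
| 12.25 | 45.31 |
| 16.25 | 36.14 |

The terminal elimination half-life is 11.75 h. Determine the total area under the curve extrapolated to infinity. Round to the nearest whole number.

AUC = 1348 mg/L·h

Trapezoidal AUC_0→16.25:
  [0→2]: (0.00+42.62)/2 × 2 = 42.62
  [2→6]: (42.62+58.43)/2 × 4 = 202.1
  [6→9]: (58.43+53.31)/2 × 3 = 167.61
  [9→9.25]: (53.31+52.72)/2 × 0.25 = 13.25375
  [9.25→10.25]: (52.72+50.28)/2 × 1 = 51.5
  [10.25→12.25]: (50.28+45.31)/2 × 2 = 95.59
  [12.25→16.25]: (45.31+36.14)/2 × 4 = 162.9
  Sum = 735.57375 mg/L·h
k_e = ln2 / t½ = 0.693147 / 11.75 = 0.0590 h^-1
Extrapolated tail: C_last / k_e = 36.14 / 0.059 = 612.542
AUC_0→∞ = 735.57375 + 612.542 = 1348.11575 mg/L·h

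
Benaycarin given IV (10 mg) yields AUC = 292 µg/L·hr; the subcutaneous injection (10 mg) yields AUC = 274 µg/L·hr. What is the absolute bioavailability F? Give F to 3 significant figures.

F = 0.938

F = (AUC_ev / D_ev) / (AUC_iv / D_iv)
  = (274/10) / (292/10)
  = 27.4 / 29.2 = 0.9384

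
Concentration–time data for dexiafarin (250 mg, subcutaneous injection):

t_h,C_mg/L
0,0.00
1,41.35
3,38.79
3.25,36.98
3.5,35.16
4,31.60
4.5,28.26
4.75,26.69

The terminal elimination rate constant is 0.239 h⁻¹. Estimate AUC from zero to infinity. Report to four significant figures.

Trapezoidal AUC_0→4.75:
  [0→1]: (0.00+41.35)/2 × 1 = 20.675
  [1→3]: (41.35+38.79)/2 × 2 = 80.14
  [3→3.25]: (38.79+36.98)/2 × 0.25 = 9.47125
  [3.25→3.5]: (36.98+35.16)/2 × 0.25 = 9.0175
  [3.5→4]: (35.16+31.60)/2 × 0.5 = 16.69
  [4→4.5]: (31.60+28.26)/2 × 0.5 = 14.965
  [4.5→4.75]: (28.26+26.69)/2 × 0.25 = 6.86875
  Sum = 157.8275 mg/L·h
Extrapolated tail: C_last / k_e = 26.69 / 0.239 = 111.674
AUC_0→∞ = 157.8275 + 111.674 = 269.5015 mg/L·h

AUC = 269.5 mg/L·h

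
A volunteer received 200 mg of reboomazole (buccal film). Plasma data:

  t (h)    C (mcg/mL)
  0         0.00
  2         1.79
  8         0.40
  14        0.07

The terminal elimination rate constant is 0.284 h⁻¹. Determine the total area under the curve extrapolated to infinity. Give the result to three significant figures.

Trapezoidal AUC_0→14:
  [0→2]: (0.00+1.79)/2 × 2 = 1.79
  [2→8]: (1.79+0.40)/2 × 6 = 6.57
  [8→14]: (0.40+0.07)/2 × 6 = 1.41
  Sum = 9.77 mcg/mL·h
Extrapolated tail: C_last / k_e = 0.07 / 0.284 = 0.246
AUC_0→∞ = 9.77 + 0.246 = 10.016 mcg/mL·h

AUC = 10.0 mcg/mL·h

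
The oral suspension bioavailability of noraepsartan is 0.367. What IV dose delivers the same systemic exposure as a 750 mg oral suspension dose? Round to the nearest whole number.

Systemic exposure from an extravascular dose = F × D_ev, so the equivalent IV dose is F × D_ev.
D_iv = F × D_ev = 0.367 × 750 = 275.25 mg

D_iv = 275 mg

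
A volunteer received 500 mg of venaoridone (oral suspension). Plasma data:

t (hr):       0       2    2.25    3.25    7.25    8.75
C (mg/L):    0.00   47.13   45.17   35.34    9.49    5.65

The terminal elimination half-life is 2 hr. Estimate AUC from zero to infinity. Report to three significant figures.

AUC = 216 mg/L·hr

Trapezoidal AUC_0→8.75:
  [0→2]: (0.00+47.13)/2 × 2 = 47.13
  [2→2.25]: (47.13+45.17)/2 × 0.25 = 11.5375
  [2.25→3.25]: (45.17+35.34)/2 × 1 = 40.255
  [3.25→7.25]: (35.34+9.49)/2 × 4 = 89.66
  [7.25→8.75]: (9.49+5.65)/2 × 1.5 = 11.355
  Sum = 199.9375 mg/L·hr
k_e = ln2 / t½ = 0.693147 / 2 = 0.3466 hr^-1
Extrapolated tail: C_last / k_e = 5.65 / 0.3466 = 16.301
AUC_0→∞ = 199.9375 + 16.301 = 216.2385 mg/L·hr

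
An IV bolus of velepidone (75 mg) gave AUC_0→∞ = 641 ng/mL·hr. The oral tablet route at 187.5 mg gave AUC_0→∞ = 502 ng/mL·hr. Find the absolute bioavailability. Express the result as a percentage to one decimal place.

F = (AUC_ev / D_ev) / (AUC_iv / D_iv)
  = (502/187.5) / (641/75)
  = 2.67733 / 8.54667 = 0.3133
  = 31.33%

F = 31.3%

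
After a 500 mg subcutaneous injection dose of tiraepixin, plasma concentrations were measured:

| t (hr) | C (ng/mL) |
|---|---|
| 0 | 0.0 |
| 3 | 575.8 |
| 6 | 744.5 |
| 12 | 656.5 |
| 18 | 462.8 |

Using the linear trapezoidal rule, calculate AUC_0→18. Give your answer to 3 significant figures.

AUC = 10400 ng/mL·hr

Trapezoidal AUC_0→18:
  [0→3]: (0.0+575.8)/2 × 3 = 863.7
  [3→6]: (575.8+744.5)/2 × 3 = 1980.45
  [6→12]: (744.5+656.5)/2 × 6 = 4203.0
  [12→18]: (656.5+462.8)/2 × 6 = 3357.9
  Sum = 10405.05 ng/mL·hr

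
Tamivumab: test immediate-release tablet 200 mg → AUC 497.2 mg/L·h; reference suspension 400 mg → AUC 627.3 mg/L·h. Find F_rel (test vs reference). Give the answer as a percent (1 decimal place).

F_rel = 158.5%

F_rel = (AUC_test/D_test) / (AUC_ref/D_ref)
      = (497.2/200) / (627.3/400)
      = 2.486 / 1.56825 = 1.5852 = 158.52%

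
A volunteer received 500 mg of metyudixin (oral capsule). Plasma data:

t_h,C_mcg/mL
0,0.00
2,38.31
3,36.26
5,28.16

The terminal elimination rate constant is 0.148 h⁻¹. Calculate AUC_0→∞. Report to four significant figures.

AUC = 330.3 mcg/mL·h

Trapezoidal AUC_0→5:
  [0→2]: (0.00+38.31)/2 × 2 = 38.31
  [2→3]: (38.31+36.26)/2 × 1 = 37.285
  [3→5]: (36.26+28.16)/2 × 2 = 64.42
  Sum = 140.015 mcg/mL·h
Extrapolated tail: C_last / k_e = 28.16 / 0.148 = 190.270
AUC_0→∞ = 140.015 + 190.270 = 330.285 mcg/mL·h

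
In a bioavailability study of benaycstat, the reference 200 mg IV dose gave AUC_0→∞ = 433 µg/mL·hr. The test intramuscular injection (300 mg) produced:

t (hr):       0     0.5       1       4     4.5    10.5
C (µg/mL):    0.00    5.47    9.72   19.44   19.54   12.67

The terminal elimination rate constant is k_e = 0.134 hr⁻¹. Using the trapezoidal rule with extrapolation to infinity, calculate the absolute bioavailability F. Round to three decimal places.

Trapezoidal AUC_0→10.5 (intramuscular injection):
  [0→0.5]: (0.00+5.47)/2 × 0.5 = 1.3675
  [0.5→1]: (5.47+9.72)/2 × 0.5 = 3.7975
  [1→4]: (9.72+19.44)/2 × 3 = 43.74
  [4→4.5]: (19.44+19.54)/2 × 0.5 = 9.745
  [4.5→10.5]: (19.54+12.67)/2 × 6 = 96.63
  Sum = 155.28 µg/mL·hr
Tail: C_last/k_e = 12.67/0.134 = 94.552
AUC_0→∞ (intramuscular injection) = 155.28 + 94.552 = 249.832 µg/mL·hr
F = (AUC_ev/D_ev)/(AUC_iv/D_iv) = (249.832/300)/(433/200) = 0.832773/2.165 = 0.3847

F = 0.385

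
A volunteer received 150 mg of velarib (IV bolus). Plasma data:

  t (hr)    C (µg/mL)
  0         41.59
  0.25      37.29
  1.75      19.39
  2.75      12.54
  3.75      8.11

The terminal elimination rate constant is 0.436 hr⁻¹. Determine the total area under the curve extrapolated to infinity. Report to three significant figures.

Trapezoidal AUC_0→3.75:
  [0→0.25]: (41.59+37.29)/2 × 0.25 = 9.86
  [0.25→1.75]: (37.29+19.39)/2 × 1.5 = 42.51
  [1.75→2.75]: (19.39+12.54)/2 × 1 = 15.965
  [2.75→3.75]: (12.54+8.11)/2 × 1 = 10.325
  Sum = 78.66 µg/mL·hr
Extrapolated tail: C_last / k_e = 8.11 / 0.436 = 18.601
AUC_0→∞ = 78.66 + 18.601 = 97.261 µg/mL·hr

AUC = 97.3 µg/mL·hr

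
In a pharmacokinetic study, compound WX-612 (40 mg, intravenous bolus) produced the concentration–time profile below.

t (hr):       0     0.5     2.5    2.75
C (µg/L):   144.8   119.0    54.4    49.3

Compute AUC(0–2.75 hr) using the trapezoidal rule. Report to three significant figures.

Trapezoidal AUC_0→2.75:
  [0→0.5]: (144.8+119.0)/2 × 0.5 = 65.95
  [0.5→2.5]: (119.0+54.4)/2 × 2 = 173.4
  [2.5→2.75]: (54.4+49.3)/2 × 0.25 = 12.9625
  Sum = 252.3125 µg/L·hr

AUC = 252 µg/L·hr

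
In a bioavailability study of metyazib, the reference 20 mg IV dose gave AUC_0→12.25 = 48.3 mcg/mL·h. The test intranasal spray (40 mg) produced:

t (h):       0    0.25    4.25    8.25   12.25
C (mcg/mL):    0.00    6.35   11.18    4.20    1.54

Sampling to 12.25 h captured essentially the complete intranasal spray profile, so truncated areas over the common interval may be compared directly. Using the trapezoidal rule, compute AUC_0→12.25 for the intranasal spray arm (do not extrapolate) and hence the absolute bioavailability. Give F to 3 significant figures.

Trapezoidal AUC_0→12.25 (intranasal spray):
  [0→0.25]: (0.00+6.35)/2 × 0.25 = 0.79375
  [0.25→4.25]: (6.35+11.18)/2 × 4 = 35.06
  [4.25→8.25]: (11.18+4.20)/2 × 4 = 30.76
  [8.25→12.25]: (4.20+1.54)/2 × 4 = 11.48
  Sum = 78.09375 mcg/mL·h
F = (AUC_ev/D_ev)/(AUC_iv/D_iv) = (78.09375/40)/(48.3/20) = 1.95234/2.415 = 0.8084

F = 0.808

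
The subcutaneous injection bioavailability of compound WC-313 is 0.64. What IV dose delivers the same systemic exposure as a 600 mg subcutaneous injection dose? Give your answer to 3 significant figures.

D_iv = 384 mg

Systemic exposure from an extravascular dose = F × D_ev, so the equivalent IV dose is F × D_ev.
D_iv = F × D_ev = 0.64 × 600 = 384 mg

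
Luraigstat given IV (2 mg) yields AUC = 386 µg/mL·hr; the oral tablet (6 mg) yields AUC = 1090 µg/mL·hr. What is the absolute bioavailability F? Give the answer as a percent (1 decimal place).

F = 94.1%

F = (AUC_ev / D_ev) / (AUC_iv / D_iv)
  = (1090/6) / (386/2)
  = 181.667 / 193 = 0.9413
  = 94.13%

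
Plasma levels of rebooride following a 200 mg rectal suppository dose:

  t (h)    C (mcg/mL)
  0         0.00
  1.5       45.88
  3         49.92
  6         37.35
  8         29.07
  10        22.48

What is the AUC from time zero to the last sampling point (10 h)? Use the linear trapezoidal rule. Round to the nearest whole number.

Trapezoidal AUC_0→10:
  [0→1.5]: (0.00+45.88)/2 × 1.5 = 34.41
  [1.5→3]: (45.88+49.92)/2 × 1.5 = 71.85
  [3→6]: (49.92+37.35)/2 × 3 = 130.905
  [6→8]: (37.35+29.07)/2 × 2 = 66.42
  [8→10]: (29.07+22.48)/2 × 2 = 51.55
  Sum = 355.135 mcg/mL·h

AUC = 355 mcg/mL·h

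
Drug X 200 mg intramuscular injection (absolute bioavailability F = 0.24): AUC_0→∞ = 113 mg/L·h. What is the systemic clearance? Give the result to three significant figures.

CL = F × Dose / AUC_0→∞
   = 0.24 × 200 / 113 = 0.424779 L/h

CL = 0.425 L/h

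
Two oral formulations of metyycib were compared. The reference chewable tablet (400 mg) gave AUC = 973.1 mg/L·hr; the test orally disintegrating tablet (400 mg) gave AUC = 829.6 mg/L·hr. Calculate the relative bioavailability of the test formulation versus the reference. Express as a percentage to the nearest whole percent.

F_rel = 85%

F_rel = (AUC_test/D_test) / (AUC_ref/D_ref)
      = (829.6/400) / (973.1/400)
      = 2.074 / 2.43275 = 0.8525 = 85.25%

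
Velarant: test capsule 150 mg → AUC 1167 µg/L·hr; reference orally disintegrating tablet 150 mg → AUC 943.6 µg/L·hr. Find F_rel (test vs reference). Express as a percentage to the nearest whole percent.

F_rel = 124%

F_rel = (AUC_test/D_test) / (AUC_ref/D_ref)
      = (1167/150) / (943.6/150)
      = 7.78 / 6.29067 = 1.2368 = 123.68%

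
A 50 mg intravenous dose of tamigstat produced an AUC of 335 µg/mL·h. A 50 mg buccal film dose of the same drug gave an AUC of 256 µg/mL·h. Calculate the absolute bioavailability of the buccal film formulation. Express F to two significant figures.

F = 0.76

F = (AUC_ev / D_ev) / (AUC_iv / D_iv)
  = (256/50) / (335/50)
  = 5.12 / 6.7 = 0.7642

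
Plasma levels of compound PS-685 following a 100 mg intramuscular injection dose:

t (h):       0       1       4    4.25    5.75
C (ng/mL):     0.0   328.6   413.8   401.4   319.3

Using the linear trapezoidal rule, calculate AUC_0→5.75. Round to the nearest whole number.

Trapezoidal AUC_0→5.75:
  [0→1]: (0.0+328.6)/2 × 1 = 164.3
  [1→4]: (328.6+413.8)/2 × 3 = 1113.6
  [4→4.25]: (413.8+401.4)/2 × 0.25 = 101.9
  [4.25→5.75]: (401.4+319.3)/2 × 1.5 = 540.525
  Sum = 1920.325 ng/mL·h

AUC = 1920 ng/mL·h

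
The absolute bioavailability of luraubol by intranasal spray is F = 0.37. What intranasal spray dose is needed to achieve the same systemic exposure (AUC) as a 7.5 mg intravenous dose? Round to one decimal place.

D_intranasal = 20.3 mg

For equal systemic exposure: F × D_ev = D_iv
D_ev = D_iv / F = 7.5 / 0.37 = 20.2703 mg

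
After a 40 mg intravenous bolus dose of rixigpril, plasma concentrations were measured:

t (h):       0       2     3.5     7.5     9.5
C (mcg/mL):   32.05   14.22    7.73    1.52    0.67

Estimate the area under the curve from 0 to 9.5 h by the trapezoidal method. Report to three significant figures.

Trapezoidal AUC_0→9.5:
  [0→2]: (32.05+14.22)/2 × 2 = 46.27
  [2→3.5]: (14.22+7.73)/2 × 1.5 = 16.4625
  [3.5→7.5]: (7.73+1.52)/2 × 4 = 18.5
  [7.5→9.5]: (1.52+0.67)/2 × 2 = 2.19
  Sum = 83.4225 mcg/mL·h

AUC = 83.4 mcg/mL·h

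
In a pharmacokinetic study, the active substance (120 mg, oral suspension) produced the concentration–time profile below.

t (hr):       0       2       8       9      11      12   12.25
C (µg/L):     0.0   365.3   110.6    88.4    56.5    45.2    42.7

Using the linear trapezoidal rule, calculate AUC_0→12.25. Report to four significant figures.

Trapezoidal AUC_0→12.25:
  [0→2]: (0.0+365.3)/2 × 2 = 365.3
  [2→8]: (365.3+110.6)/2 × 6 = 1427.7
  [8→9]: (110.6+88.4)/2 × 1 = 99.5
  [9→11]: (88.4+56.5)/2 × 2 = 144.9
  [11→12]: (56.5+45.2)/2 × 1 = 50.85
  [12→12.25]: (45.2+42.7)/2 × 0.25 = 10.9875
  Sum = 2099.2375 µg/L·hr

AUC = 2099 µg/L·hr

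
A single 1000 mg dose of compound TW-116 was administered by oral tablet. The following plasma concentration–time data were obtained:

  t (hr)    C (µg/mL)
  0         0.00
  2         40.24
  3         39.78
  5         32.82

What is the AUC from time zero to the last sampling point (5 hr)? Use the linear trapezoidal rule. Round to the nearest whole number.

Trapezoidal AUC_0→5:
  [0→2]: (0.00+40.24)/2 × 2 = 40.24
  [2→3]: (40.24+39.78)/2 × 1 = 40.01
  [3→5]: (39.78+32.82)/2 × 2 = 72.6
  Sum = 152.85 µg/mL·hr

AUC = 153 µg/mL·hr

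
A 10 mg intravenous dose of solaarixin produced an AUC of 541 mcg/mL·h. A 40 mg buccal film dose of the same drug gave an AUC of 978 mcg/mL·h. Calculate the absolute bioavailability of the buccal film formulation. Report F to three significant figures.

F = (AUC_ev / D_ev) / (AUC_iv / D_iv)
  = (978/40) / (541/10)
  = 24.45 / 54.1 = 0.4519

F = 0.452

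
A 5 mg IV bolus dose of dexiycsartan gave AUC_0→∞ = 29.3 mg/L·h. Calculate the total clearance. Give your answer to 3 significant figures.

CL = Dose_iv / AUC_0→∞
   = 5 / 29.3 = 0.170648 L/h

CL = 0.171 L/h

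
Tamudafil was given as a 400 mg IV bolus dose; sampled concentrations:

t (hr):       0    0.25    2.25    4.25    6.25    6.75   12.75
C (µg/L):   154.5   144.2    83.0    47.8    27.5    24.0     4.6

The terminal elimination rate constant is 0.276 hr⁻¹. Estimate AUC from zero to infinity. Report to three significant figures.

AUC = 586 µg/L·hr

Trapezoidal AUC_0→12.75:
  [0→0.25]: (154.5+144.2)/2 × 0.25 = 37.3375
  [0.25→2.25]: (144.2+83.0)/2 × 2 = 227.2
  [2.25→4.25]: (83.0+47.8)/2 × 2 = 130.8
  [4.25→6.25]: (47.8+27.5)/2 × 2 = 75.3
  [6.25→6.75]: (27.5+24.0)/2 × 0.5 = 12.875
  [6.75→12.75]: (24.0+4.6)/2 × 6 = 85.8
  Sum = 569.3125 µg/L·hr
Extrapolated tail: C_last / k_e = 4.6 / 0.276 = 16.667
AUC_0→∞ = 569.3125 + 16.667 = 585.9795 µg/L·hr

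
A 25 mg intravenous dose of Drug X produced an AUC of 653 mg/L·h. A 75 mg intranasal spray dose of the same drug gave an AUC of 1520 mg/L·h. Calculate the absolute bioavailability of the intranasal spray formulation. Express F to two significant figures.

F = 0.78

F = (AUC_ev / D_ev) / (AUC_iv / D_iv)
  = (1520/75) / (653/25)
  = 20.2667 / 26.12 = 0.7759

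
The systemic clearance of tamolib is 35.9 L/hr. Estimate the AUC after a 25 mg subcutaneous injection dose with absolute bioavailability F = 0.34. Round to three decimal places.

AUC_0→∞ = F × Dose / CL
        = 0.34 × 25 / 35.9 = 0.236769 mg/L·hr

AUC = 0.237 mg/L·hr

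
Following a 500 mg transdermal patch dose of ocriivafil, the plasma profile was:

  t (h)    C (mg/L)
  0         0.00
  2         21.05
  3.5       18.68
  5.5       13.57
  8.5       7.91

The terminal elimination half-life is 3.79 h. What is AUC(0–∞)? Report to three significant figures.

AUC = 159 mg/L·h

Trapezoidal AUC_0→8.5:
  [0→2]: (0.00+21.05)/2 × 2 = 21.05
  [2→3.5]: (21.05+18.68)/2 × 1.5 = 29.7975
  [3.5→5.5]: (18.68+13.57)/2 × 2 = 32.25
  [5.5→8.5]: (13.57+7.91)/2 × 3 = 32.22
  Sum = 115.3175 mg/L·h
k_e = ln2 / t½ = 0.693147 / 3.79 = 0.1829 h^-1
Extrapolated tail: C_last / k_e = 7.91 / 0.1829 = 43.248
AUC_0→∞ = 115.3175 + 43.248 = 158.5655 mg/L·h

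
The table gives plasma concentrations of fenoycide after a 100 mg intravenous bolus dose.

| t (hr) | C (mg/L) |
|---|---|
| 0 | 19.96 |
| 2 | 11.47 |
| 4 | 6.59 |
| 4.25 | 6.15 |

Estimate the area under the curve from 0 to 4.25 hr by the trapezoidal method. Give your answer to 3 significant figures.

AUC = 51.1 mg/L·hr

Trapezoidal AUC_0→4.25:
  [0→2]: (19.96+11.47)/2 × 2 = 31.43
  [2→4]: (11.47+6.59)/2 × 2 = 18.06
  [4→4.25]: (6.59+6.15)/2 × 0.25 = 1.5925
  Sum = 51.0825 mg/L·hr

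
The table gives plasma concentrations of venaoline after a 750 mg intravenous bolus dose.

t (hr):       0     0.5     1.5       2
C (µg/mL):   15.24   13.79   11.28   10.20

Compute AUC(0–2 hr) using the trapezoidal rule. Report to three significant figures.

Trapezoidal AUC_0→2:
  [0→0.5]: (15.24+13.79)/2 × 0.5 = 7.2575
  [0.5→1.5]: (13.79+11.28)/2 × 1 = 12.535
  [1.5→2]: (11.28+10.20)/2 × 0.5 = 5.37
  Sum = 25.1625 µg/mL·hr

AUC = 25.2 µg/mL·hr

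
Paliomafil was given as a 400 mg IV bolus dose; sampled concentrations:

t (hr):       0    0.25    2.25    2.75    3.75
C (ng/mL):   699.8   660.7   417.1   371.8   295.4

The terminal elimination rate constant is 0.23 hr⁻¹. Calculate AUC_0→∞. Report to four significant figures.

Trapezoidal AUC_0→3.75:
  [0→0.25]: (699.8+660.7)/2 × 0.25 = 170.0625
  [0.25→2.25]: (660.7+417.1)/2 × 2 = 1077.8
  [2.25→2.75]: (417.1+371.8)/2 × 0.5 = 197.225
  [2.75→3.75]: (371.8+295.4)/2 × 1 = 333.6
  Sum = 1778.6875 ng/mL·hr
Extrapolated tail: C_last / k_e = 295.4 / 0.23 = 1284.348
AUC_0→∞ = 1778.6875 + 1284.348 = 3063.0355 ng/mL·hr

AUC = 3063 ng/mL·hr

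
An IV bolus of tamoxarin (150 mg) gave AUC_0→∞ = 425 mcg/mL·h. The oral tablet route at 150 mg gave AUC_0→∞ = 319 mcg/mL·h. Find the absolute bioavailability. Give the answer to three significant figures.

F = 0.751

F = (AUC_ev / D_ev) / (AUC_iv / D_iv)
  = (319/150) / (425/150)
  = 2.12667 / 2.83333 = 0.7506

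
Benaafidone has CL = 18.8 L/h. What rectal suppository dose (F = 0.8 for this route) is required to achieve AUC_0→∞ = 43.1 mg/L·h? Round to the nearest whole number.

Dose = CL × AUC_0→∞ / F
     = 18.8 × 43.1 / 0.8 = 1012.85 mg

Dose = 1013 mg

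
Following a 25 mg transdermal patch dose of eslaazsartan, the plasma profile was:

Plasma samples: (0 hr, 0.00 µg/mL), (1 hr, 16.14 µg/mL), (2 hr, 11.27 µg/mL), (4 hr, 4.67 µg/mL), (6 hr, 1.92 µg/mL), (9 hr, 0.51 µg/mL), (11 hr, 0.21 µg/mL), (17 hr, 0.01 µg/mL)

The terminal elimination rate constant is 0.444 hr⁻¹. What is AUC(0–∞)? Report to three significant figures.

AUC = 49.4 µg/mL·hr

Trapezoidal AUC_0→17:
  [0→1]: (0.00+16.14)/2 × 1 = 8.07
  [1→2]: (16.14+11.27)/2 × 1 = 13.705
  [2→4]: (11.27+4.67)/2 × 2 = 15.94
  [4→6]: (4.67+1.92)/2 × 2 = 6.59
  [6→9]: (1.92+0.51)/2 × 3 = 3.645
  [9→11]: (0.51+0.21)/2 × 2 = 0.72
  [11→17]: (0.21+0.01)/2 × 6 = 0.66
  Sum = 49.33 µg/mL·hr
Extrapolated tail: C_last / k_e = 0.01 / 0.444 = 0.023
AUC_0→∞ = 49.33 + 0.023 = 49.353 µg/mL·hr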